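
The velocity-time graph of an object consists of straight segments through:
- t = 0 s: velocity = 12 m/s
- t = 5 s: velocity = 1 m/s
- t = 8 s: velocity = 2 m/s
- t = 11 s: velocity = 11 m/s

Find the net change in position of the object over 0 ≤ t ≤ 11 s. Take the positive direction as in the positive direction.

Displacement is the signed area under the v-t curve.
0–5 s: ½(12 + 1)(5) = 32.5 m
5–8 s: ½(1 + 2)(3) = 4.5 m
8–11 s: ½(2 + 11)(3) = 19.5 m
Net displacement = 56.5 m

56.5 m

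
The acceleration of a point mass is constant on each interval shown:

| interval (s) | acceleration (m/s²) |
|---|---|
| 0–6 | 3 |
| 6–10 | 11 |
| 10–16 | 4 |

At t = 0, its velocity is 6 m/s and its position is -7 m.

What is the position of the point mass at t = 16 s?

On each constant-a segment, Δv = aΔt and Δx = v₀Δt + ½aΔt²; chain segment to segment.
0–6 s: v starts 6 m/s; Δx = 6·6 + ½·3·6² = 90 m; v ends 24 m/s.
6–10 s: v starts 24 m/s; Δx = 24·4 + ½·11·4² = 184 m; v ends 68 m/s.
10–16 s: v starts 68 m/s; Δx = 68·6 + ½·4·6² = 480 m; v ends 92 m/s.
x(16) = -7 + Σ Δx = 747 m.

747 m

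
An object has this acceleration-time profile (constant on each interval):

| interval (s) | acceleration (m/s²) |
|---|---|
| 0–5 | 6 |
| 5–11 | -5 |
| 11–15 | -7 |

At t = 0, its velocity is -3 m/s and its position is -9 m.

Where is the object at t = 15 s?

55 m

On each constant-a segment, Δv = aΔt and Δx = v₀Δt + ½aΔt²; chain segment to segment.
0–5 s: v starts -3 m/s; Δx = -3·5 + ½·6·5² = 60 m; v ends 27 m/s.
5–11 s: v starts 27 m/s; Δx = 27·6 + ½·-5·6² = 72 m; v ends -3 m/s.
11–15 s: v starts -3 m/s; Δx = -3·4 + ½·-7·4² = -68 m; v ends -31 m/s.
x(15) = -9 + Σ Δx = 55 m.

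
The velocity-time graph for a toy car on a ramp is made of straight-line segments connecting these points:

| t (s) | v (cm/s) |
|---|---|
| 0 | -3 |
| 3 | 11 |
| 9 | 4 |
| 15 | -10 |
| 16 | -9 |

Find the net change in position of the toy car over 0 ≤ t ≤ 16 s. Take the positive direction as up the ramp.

29.5 cm

Net displacement equals the area under the velocity-time graph (areas below the axis count negative).
0–3 s: ½(-3 + 11)(3) = 12 cm
3–9 s: ½(11 + 4)(6) = 45 cm
9–15 s: ½(4 + -10)(6) = -18 cm
15–16 s: ½(-10 + -9)(1) = -9.5 cm
Net displacement = 29.5 cm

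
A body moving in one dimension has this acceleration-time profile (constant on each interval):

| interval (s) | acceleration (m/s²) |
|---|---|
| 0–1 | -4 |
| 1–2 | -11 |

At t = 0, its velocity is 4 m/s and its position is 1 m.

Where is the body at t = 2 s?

-2.5 m

On each constant-a segment, Δv = aΔt and Δx = v₀Δt + ½aΔt²; chain segment to segment.
0–1 s: v starts 4 m/s; Δx = 4·1 + ½·-4·1² = 2 m; v ends 0 m/s.
1–2 s: v starts 0 m/s; Δx = 0·1 + ½·-11·1² = -5.5 m; v ends -11 m/s.
x(2) = 1 + Σ Δx = -2.5 m.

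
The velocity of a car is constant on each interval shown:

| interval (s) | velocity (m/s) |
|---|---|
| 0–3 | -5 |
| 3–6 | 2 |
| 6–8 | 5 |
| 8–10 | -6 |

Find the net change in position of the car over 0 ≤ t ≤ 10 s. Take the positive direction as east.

-11 m

Displacement is the signed area under the v-t curve.
0–3 s: -5 × 3 = -15 m
3–6 s: 2 × 3 = 6 m
6–8 s: 5 × 2 = 10 m
8–10 s: -6 × 2 = -12 m
Net displacement = -11 m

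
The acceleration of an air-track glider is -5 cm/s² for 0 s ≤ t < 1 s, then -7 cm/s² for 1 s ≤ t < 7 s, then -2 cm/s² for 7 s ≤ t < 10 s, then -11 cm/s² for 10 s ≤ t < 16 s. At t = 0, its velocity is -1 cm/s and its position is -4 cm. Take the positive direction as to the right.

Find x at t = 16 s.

-844.5 cm

On each constant-a segment, Δv = aΔt and Δx = v₀Δt + ½aΔt²; chain segment to segment.
0–1 s: v starts -1 cm/s; Δx = -1·1 + ½·-5·1² = -3.5 cm; v ends -6 cm/s.
1–7 s: v starts -6 cm/s; Δx = -6·6 + ½·-7·6² = -162 cm; v ends -48 cm/s.
7–10 s: v starts -48 cm/s; Δx = -48·3 + ½·-2·3² = -153 cm; v ends -54 cm/s.
10–16 s: v starts -54 cm/s; Δx = -54·6 + ½·-11·6² = -522 cm; v ends -120 cm/s.
x(16) = -4 + Σ Δx = -844.5 cm.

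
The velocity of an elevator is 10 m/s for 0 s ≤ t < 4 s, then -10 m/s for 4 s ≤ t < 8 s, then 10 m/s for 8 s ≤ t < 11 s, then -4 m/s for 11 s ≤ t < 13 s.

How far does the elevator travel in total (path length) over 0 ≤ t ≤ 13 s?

118 m

Distance (not displacement) is the total path length: add the absolute areas under v-t.
0–4 s: |10| × 4 = 40 m
4–8 s: |-10| × 4 = 40 m
8–11 s: |10| × 3 = 30 m
11–13 s: |-4| × 2 = 8 m
Total distance = 118 m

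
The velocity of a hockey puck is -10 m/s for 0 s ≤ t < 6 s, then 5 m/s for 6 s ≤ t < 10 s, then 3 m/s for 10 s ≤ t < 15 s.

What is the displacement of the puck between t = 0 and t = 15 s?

Displacement is the signed area under the v-t curve.
0–6 s: -10 × 6 = -60 m
6–10 s: 5 × 4 = 20 m
10–15 s: 3 × 5 = 15 m
Net displacement = -25 m

-25 m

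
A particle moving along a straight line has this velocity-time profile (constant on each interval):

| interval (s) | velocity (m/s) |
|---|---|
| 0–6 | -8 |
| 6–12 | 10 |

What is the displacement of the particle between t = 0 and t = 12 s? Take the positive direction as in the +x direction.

12 m

Net displacement equals the area under the velocity-time graph (areas below the axis count negative).
0–6 s: -8 × 6 = -48 m
6–12 s: 10 × 6 = 60 m
Net displacement = 12 m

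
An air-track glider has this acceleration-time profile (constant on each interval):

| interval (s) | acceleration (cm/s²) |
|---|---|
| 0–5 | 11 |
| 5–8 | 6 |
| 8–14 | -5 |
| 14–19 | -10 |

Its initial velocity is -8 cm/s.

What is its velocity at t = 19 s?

Δv equals the area under the a-t graph; then v = v₀ + Δv.
0–5 s: 11 × 5 = 55 cm/s
5–8 s: 6 × 3 = 18 cm/s
8–14 s: -5 × 6 = -30 cm/s
14–19 s: -10 × 5 = -50 cm/s
Δv = -7 cm/s, so v(19) = -8 + (-7) = -15 cm/s.

-15 cm/s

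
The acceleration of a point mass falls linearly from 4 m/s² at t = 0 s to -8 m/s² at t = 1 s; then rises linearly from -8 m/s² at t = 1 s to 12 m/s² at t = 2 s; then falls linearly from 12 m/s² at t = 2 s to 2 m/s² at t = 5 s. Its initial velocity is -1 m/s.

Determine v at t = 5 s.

20 m/s

Δv equals the area under the a-t graph; then v = v₀ + Δv.
0–1 s: ½(4 + -8)(1) = -2 m/s
1–2 s: ½(-8 + 12)(1) = 2 m/s
2–5 s: ½(12 + 2)(3) = 21 m/s
Δv = 21 m/s, so v(5) = -1 + (21) = 20 m/s.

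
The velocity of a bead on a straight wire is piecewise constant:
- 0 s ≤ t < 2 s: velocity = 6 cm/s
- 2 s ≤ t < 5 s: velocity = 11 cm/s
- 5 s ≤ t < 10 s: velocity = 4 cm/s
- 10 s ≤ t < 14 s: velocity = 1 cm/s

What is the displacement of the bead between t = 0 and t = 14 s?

69 cm

Net displacement equals the area under the velocity-time graph (areas below the axis count negative).
0–2 s: 6 × 2 = 12 cm
2–5 s: 11 × 3 = 33 cm
5–10 s: 4 × 5 = 20 cm
10–14 s: 1 × 4 = 4 cm
Net displacement = 69 cm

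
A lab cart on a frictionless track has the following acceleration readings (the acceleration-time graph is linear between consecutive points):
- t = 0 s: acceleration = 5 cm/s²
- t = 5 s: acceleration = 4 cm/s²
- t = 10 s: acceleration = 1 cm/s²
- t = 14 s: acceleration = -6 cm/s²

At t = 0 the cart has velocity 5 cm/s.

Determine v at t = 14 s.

30 cm/s

Δv equals the area under the a-t graph; then v = v₀ + Δv.
0–5 s: ½(5 + 4)(5) = 22.5 cm/s
5–10 s: ½(4 + 1)(5) = 12.5 cm/s
10–14 s: ½(1 + -6)(4) = -10 cm/s
Δv = 25 cm/s, so v(14) = 5 + (25) = 30 cm/s.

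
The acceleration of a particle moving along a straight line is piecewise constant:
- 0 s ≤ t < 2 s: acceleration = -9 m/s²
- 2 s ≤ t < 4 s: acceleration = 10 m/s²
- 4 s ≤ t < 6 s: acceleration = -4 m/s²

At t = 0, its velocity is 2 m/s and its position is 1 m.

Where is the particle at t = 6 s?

-25 m

On each constant-a segment, Δv = aΔt and Δx = v₀Δt + ½aΔt²; chain segment to segment.
0–2 s: v starts 2 m/s; Δx = 2·2 + ½·-9·2² = -14 m; v ends -16 m/s.
2–4 s: v starts -16 m/s; Δx = -16·2 + ½·10·2² = -12 m; v ends 4 m/s.
4–6 s: v starts 4 m/s; Δx = 4·2 + ½·-4·2² = 0 m; v ends -4 m/s.
x(6) = 1 + Σ Δx = -25 m.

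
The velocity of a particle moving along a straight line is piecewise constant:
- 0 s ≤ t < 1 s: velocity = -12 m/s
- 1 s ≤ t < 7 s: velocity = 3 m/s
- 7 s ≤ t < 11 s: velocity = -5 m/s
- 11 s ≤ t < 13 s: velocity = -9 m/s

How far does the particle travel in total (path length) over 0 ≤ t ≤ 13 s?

68 m

Distance (not displacement) is the total path length: add the absolute areas under v-t.
0–1 s: |-12| × 1 = 12 m
1–7 s: |3| × 6 = 18 m
7–11 s: |-5| × 4 = 20 m
11–13 s: |-9| × 2 = 18 m
Total distance = 68 m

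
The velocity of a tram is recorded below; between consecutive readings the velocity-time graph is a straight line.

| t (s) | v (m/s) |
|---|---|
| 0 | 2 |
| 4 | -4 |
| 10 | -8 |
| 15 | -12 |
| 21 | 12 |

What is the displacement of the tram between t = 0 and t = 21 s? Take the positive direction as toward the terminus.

-90 m

Displacement is the signed area under the v-t curve.
0–4 s: ½(2 + -4)(4) = -4 m
4–10 s: ½(-4 + -8)(6) = -36 m
10–15 s: ½(-8 + -12)(5) = -50 m
15–21 s: ½(-12 + 12)(6) = 0 m
Net displacement = -90 m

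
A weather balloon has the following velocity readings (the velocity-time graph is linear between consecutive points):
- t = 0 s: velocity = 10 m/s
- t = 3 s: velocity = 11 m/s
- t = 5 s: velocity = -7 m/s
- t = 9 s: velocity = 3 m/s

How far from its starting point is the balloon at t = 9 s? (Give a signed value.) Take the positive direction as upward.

27.5 m

Displacement is the signed area under the v-t curve.
0–3 s: ½(10 + 11)(3) = 31.5 m
3–5 s: ½(11 + -7)(2) = 4 m
5–9 s: ½(-7 + 3)(4) = -8 m
Net displacement = 27.5 m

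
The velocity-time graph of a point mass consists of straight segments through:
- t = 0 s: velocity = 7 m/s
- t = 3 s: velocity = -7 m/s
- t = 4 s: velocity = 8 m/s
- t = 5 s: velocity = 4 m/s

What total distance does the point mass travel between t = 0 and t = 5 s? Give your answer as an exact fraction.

Total distance travelled is ∫|v| dt — sum the magnitudes of each area piece.
0–3 s: v = 0 at t = 1.5 s; triangle areas 5.25 + 5.25 = 10.5 m
3–4 s: v = 0 at t = 52/15 s; triangle areas 49/30 + 32/15 = 113/30 m
4–5 s: |½(8 + 4)(1)| = 6 m
Total distance = 304/15 m

304/15 m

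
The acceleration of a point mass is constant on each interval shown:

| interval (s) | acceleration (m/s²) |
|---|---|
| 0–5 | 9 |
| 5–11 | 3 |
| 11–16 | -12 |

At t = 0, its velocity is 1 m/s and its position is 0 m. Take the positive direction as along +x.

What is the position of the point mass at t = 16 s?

617.5 m

On each constant-a segment, Δv = aΔt and Δx = v₀Δt + ½aΔt²; chain segment to segment.
0–5 s: v starts 1 m/s; Δx = 1·5 + ½·9·5² = 117.5 m; v ends 46 m/s.
5–11 s: v starts 46 m/s; Δx = 46·6 + ½·3·6² = 330 m; v ends 64 m/s.
11–16 s: v starts 64 m/s; Δx = 64·5 + ½·-12·5² = 170 m; v ends 4 m/s.
x(16) = 0 + Σ Δx = 617.5 m.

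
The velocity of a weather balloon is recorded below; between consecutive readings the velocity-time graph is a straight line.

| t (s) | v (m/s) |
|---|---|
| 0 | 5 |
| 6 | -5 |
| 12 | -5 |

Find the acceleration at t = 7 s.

0 m/s²

Acceleration is the slope of the v-t graph on 6–12 s: (-5 − -5)/(12 − 6) = 0 m/s².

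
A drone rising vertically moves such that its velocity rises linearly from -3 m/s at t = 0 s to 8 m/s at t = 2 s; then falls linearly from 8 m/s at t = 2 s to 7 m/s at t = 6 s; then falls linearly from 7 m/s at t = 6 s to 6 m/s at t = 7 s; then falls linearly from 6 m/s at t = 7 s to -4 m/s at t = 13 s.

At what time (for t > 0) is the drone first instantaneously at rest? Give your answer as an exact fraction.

t = 6/11 s

v changes sign on 0–2 s (from -3 to 8); the graph is linear there, so v = 0 at t = 0 + (3)·(2 − 0)/(8 − -3) = 6/11 s.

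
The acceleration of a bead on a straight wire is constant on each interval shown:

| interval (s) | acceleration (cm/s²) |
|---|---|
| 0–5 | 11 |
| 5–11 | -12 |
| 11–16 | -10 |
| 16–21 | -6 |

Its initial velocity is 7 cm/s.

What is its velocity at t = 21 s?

-90 cm/s

Δv equals the area under the a-t graph; then v = v₀ + Δv.
0–5 s: 11 × 5 = 55 cm/s
5–11 s: -12 × 6 = -72 cm/s
11–16 s: -10 × 5 = -50 cm/s
16–21 s: -6 × 5 = -30 cm/s
Δv = -97 cm/s, so v(21) = 7 + (-97) = -90 cm/s.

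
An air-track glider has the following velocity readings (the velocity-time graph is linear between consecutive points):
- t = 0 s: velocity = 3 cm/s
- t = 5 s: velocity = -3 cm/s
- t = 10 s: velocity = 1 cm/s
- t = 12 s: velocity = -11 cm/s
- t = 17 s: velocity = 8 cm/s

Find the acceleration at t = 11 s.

-6 cm/s²

Acceleration is the slope of the v-t graph on 10–12 s: (-11 − 1)/(12 − 10) = -6 cm/s².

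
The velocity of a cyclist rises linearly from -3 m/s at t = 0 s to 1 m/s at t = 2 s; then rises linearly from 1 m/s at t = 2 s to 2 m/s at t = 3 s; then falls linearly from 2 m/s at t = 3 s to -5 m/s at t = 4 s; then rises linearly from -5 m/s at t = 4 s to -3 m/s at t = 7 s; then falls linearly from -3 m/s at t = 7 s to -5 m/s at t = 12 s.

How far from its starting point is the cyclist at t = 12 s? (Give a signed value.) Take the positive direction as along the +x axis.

-34 m

Net displacement equals the area under the velocity-time graph (areas below the axis count negative).
0–2 s: ½(-3 + 1)(2) = -2 m
2–3 s: ½(1 + 2)(1) = 1.5 m
3–4 s: ½(2 + -5)(1) = -1.5 m
4–7 s: ½(-5 + -3)(3) = -12 m
7–12 s: ½(-3 + -5)(5) = -20 m
Net displacement = -34 m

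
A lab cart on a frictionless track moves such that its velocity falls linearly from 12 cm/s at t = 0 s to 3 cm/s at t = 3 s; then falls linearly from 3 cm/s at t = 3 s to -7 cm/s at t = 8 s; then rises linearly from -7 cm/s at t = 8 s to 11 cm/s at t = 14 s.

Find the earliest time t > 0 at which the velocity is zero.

v changes sign on 3–8 s (from 3 to -7); the graph is linear there, so v = 0 at t = 3 + (-3)·(8 − 3)/(-7 − 3) = 4.5 s.

t = 4.5 s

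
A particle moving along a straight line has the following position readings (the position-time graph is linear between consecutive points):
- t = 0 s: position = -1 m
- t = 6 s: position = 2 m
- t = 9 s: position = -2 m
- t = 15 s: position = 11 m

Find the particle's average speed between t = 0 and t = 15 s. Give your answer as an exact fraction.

4/3 m/s

Average speed = (total path length)/(elapsed time); on a piecewise-linear x-t graph the path length is Σ|Δx|.
0–6 s: |Δx| = |2 − -1| = 3 m
6–9 s: |Δx| = |-2 − 2| = 4 m
9–15 s: |Δx| = |11 − -2| = 13 m
Total path = 20 m; average speed = 20/15 = 4/3 m/s.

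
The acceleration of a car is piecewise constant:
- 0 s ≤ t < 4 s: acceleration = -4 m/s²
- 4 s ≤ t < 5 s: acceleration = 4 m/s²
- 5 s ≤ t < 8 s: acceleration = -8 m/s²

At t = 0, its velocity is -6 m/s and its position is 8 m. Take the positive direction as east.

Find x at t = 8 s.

-158 m

On each constant-a segment, Δv = aΔt and Δx = v₀Δt + ½aΔt²; chain segment to segment.
0–4 s: v starts -6 m/s; Δx = -6·4 + ½·-4·4² = -56 m; v ends -22 m/s.
4–5 s: v starts -22 m/s; Δx = -22·1 + ½·4·1² = -20 m; v ends -18 m/s.
5–8 s: v starts -18 m/s; Δx = -18·3 + ½·-8·3² = -90 m; v ends -42 m/s.
x(8) = 8 + Σ Δx = -158 m.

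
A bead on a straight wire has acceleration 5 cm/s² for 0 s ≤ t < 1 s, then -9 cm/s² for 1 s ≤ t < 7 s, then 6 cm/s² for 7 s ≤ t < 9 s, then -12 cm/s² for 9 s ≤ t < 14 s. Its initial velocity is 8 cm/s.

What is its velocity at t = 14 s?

Δv equals the area under the a-t graph; then v = v₀ + Δv.
0–1 s: 5 × 1 = 5 cm/s
1–7 s: -9 × 6 = -54 cm/s
7–9 s: 6 × 2 = 12 cm/s
9–14 s: -12 × 5 = -60 cm/s
Δv = -97 cm/s, so v(14) = 8 + (-97) = -89 cm/s.

-89 cm/s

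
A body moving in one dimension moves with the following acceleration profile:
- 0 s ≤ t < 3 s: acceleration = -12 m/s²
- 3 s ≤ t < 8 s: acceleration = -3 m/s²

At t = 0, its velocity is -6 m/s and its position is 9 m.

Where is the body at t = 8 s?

-310.5 m

On each constant-a segment, Δv = aΔt and Δx = v₀Δt + ½aΔt²; chain segment to segment.
0–3 s: v starts -6 m/s; Δx = -6·3 + ½·-12·3² = -72 m; v ends -42 m/s.
3–8 s: v starts -42 m/s; Δx = -42·5 + ½·-3·5² = -247.5 m; v ends -57 m/s.
x(8) = 9 + Σ Δx = -310.5 m.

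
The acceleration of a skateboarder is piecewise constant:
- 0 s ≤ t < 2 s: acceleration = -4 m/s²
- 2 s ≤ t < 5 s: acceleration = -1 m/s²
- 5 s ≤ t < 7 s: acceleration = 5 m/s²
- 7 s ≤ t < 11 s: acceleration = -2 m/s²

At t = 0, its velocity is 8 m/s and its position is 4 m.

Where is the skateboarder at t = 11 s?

On each constant-a segment, Δv = aΔt and Δx = v₀Δt + ½aΔt²; chain segment to segment.
0–2 s: v starts 8 m/s; Δx = 8·2 + ½·-4·2² = 8 m; v ends 0 m/s.
2–5 s: v starts 0 m/s; Δx = 0·3 + ½·-1·3² = -4.5 m; v ends -3 m/s.
5–7 s: v starts -3 m/s; Δx = -3·2 + ½·5·2² = 4 m; v ends 7 m/s.
7–11 s: v starts 7 m/s; Δx = 7·4 + ½·-2·4² = 12 m; v ends -1 m/s.
x(11) = 4 + Σ Δx = 23.5 m.

23.5 m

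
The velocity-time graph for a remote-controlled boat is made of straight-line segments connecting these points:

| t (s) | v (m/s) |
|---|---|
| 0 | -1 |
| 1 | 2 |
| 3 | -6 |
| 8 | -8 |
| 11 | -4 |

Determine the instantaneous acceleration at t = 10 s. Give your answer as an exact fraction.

4/3 m/s²

Acceleration is the slope of the v-t graph on 8–11 s: (-4 − -8)/(11 − 8) = 4/3 m/s².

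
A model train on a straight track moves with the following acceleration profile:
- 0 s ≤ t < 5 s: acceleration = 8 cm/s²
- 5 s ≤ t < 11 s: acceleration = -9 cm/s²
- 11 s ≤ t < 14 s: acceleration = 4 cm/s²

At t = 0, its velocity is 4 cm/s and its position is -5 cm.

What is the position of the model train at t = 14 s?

On each constant-a segment, Δv = aΔt and Δx = v₀Δt + ½aΔt²; chain segment to segment.
0–5 s: v starts 4 cm/s; Δx = 4·5 + ½·8·5² = 120 cm; v ends 44 cm/s.
5–11 s: v starts 44 cm/s; Δx = 44·6 + ½·-9·6² = 102 cm; v ends -10 cm/s.
11–14 s: v starts -10 cm/s; Δx = -10·3 + ½·4·3² = -12 cm; v ends 2 cm/s.
x(14) = -5 + Σ Δx = 205 cm.

205 cm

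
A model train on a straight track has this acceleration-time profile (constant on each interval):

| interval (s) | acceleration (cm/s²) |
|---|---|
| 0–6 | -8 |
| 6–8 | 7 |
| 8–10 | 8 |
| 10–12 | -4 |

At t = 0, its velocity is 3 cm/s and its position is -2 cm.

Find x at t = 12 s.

On each constant-a segment, Δv = aΔt and Δx = v₀Δt + ½aΔt²; chain segment to segment.
0–6 s: v starts 3 cm/s; Δx = 3·6 + ½·-8·6² = -126 cm; v ends -45 cm/s.
6–8 s: v starts -45 cm/s; Δx = -45·2 + ½·7·2² = -76 cm; v ends -31 cm/s.
8–10 s: v starts -31 cm/s; Δx = -31·2 + ½·8·2² = -46 cm; v ends -15 cm/s.
10–12 s: v starts -15 cm/s; Δx = -15·2 + ½·-4·2² = -38 cm; v ends -23 cm/s.
x(12) = -2 + Σ Δx = -288 cm.

-288 cm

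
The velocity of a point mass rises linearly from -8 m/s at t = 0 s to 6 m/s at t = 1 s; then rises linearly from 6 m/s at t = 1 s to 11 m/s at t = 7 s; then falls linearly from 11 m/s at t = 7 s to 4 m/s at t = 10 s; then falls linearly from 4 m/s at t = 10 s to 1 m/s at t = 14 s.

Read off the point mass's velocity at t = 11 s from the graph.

On 10–14 s the graph is linear from 4 to 1 m/s: v(11) = 4 + (1 − 4)·(11 − 10)/(14 − 10) = 3.25 m/s.

3.25 m/s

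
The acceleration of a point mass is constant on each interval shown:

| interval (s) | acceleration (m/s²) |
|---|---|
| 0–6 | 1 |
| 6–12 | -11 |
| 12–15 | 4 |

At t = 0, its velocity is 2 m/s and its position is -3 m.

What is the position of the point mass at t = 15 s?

On each constant-a segment, Δv = aΔt and Δx = v₀Δt + ½aΔt²; chain segment to segment.
0–6 s: v starts 2 m/s; Δx = 2·6 + ½·1·6² = 30 m; v ends 8 m/s.
6–12 s: v starts 8 m/s; Δx = 8·6 + ½·-11·6² = -150 m; v ends -58 m/s.
12–15 s: v starts -58 m/s; Δx = -58·3 + ½·4·3² = -156 m; v ends -46 m/s.
x(15) = -3 + Σ Δx = -279 m.

-279 m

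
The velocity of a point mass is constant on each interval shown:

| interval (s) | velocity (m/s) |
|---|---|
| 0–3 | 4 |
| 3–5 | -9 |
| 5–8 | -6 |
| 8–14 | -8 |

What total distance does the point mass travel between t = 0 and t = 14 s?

96 m

Distance (not displacement) is the total path length: add the absolute areas under v-t.
0–3 s: |4| × 3 = 12 m
3–5 s: |-9| × 2 = 18 m
5–8 s: |-6| × 3 = 18 m
8–14 s: |-8| × 6 = 48 m
Total distance = 96 m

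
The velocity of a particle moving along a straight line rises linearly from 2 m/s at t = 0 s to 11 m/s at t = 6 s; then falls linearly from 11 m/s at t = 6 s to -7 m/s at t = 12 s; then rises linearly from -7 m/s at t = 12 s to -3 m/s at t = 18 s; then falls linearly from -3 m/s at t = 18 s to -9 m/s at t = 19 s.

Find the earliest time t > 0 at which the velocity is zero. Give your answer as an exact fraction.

t = 29/3 s

v changes sign on 6–12 s (from 11 to -7); the graph is linear there, so v = 0 at t = 6 + (-11)·(12 − 6)/(-7 − 11) = 29/3 s.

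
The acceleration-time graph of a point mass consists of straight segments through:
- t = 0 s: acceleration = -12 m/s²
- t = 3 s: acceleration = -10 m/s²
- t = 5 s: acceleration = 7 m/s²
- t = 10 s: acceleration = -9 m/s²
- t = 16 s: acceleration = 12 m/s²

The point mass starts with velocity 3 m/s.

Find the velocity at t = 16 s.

-29 m/s

Δv equals the area under the a-t graph; then v = v₀ + Δv.
0–3 s: ½(-12 + -10)(3) = -33 m/s
3–5 s: ½(-10 + 7)(2) = -3 m/s
5–10 s: ½(7 + -9)(5) = -5 m/s
10–16 s: ½(-9 + 12)(6) = 9 m/s
Δv = -32 m/s, so v(16) = 3 + (-32) = -29 m/s.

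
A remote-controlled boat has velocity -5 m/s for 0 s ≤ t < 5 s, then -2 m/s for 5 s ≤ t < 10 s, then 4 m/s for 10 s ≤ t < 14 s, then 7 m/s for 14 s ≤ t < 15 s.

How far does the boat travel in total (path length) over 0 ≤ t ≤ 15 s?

58 m

Distance (not displacement) is the total path length: add the absolute areas under v-t.
0–5 s: |-5| × 5 = 25 m
5–10 s: |-2| × 5 = 10 m
10–14 s: |4| × 4 = 16 m
14–15 s: |7| × 1 = 7 m
Total distance = 58 m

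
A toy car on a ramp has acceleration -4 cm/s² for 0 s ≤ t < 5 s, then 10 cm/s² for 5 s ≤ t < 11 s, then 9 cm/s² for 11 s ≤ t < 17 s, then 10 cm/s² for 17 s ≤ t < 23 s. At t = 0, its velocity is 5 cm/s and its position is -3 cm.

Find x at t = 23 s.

On each constant-a segment, Δv = aΔt and Δx = v₀Δt + ½aΔt²; chain segment to segment.
0–5 s: v starts 5 cm/s; Δx = 5·5 + ½·-4·5² = -25 cm; v ends -15 cm/s.
5–11 s: v starts -15 cm/s; Δx = -15·6 + ½·10·6² = 90 cm; v ends 45 cm/s.
11–17 s: v starts 45 cm/s; Δx = 45·6 + ½·9·6² = 432 cm; v ends 99 cm/s.
17–23 s: v starts 99 cm/s; Δx = 99·6 + ½·10·6² = 774 cm; v ends 159 cm/s.
x(23) = -3 + Σ Δx = 1268 cm.

1268 cm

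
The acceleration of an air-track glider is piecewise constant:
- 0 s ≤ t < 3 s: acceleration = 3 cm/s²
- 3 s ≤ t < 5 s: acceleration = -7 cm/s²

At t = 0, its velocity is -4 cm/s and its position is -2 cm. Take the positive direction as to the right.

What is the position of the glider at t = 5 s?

On each constant-a segment, Δv = aΔt and Δx = v₀Δt + ½aΔt²; chain segment to segment.
0–3 s: v starts -4 cm/s; Δx = -4·3 + ½·3·3² = 1.5 cm; v ends 5 cm/s.
3–5 s: v starts 5 cm/s; Δx = 5·2 + ½·-7·2² = -4 cm; v ends -9 cm/s.
x(5) = -2 + Σ Δx = -4.5 cm.

-4.5 cm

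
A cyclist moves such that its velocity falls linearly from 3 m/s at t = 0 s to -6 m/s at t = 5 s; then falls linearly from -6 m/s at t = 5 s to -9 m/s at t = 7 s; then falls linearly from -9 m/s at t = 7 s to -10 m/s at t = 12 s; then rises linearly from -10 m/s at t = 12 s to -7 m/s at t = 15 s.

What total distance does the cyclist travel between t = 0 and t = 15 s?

100.5 m

Distance (not displacement) is the total path length: add the absolute areas under v-t.
0–5 s: v = 0 at t = 5/3 s; triangle areas 2.5 + 10 = 12.5 m
5–7 s: |½(-6 + -9)(2)| = 15 m
7–12 s: |½(-9 + -10)(5)| = 47.5 m
12–15 s: |½(-10 + -7)(3)| = 25.5 m
Total distance = 100.5 m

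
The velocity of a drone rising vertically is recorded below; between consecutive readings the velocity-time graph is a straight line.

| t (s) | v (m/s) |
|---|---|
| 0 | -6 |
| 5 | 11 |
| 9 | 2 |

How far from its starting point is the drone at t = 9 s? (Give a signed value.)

38.5 m

Displacement is the signed area under the v-t curve.
0–5 s: ½(-6 + 11)(5) = 12.5 m
5–9 s: ½(11 + 2)(4) = 26 m
Net displacement = 38.5 m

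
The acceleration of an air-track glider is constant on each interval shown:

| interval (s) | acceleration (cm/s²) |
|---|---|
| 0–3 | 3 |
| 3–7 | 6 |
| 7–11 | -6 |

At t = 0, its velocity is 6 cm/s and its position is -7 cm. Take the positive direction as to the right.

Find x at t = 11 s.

On each constant-a segment, Δv = aΔt and Δx = v₀Δt + ½aΔt²; chain segment to segment.
0–3 s: v starts 6 cm/s; Δx = 6·3 + ½·3·3² = 31.5 cm; v ends 15 cm/s.
3–7 s: v starts 15 cm/s; Δx = 15·4 + ½·6·4² = 108 cm; v ends 39 cm/s.
7–11 s: v starts 39 cm/s; Δx = 39·4 + ½·-6·4² = 108 cm; v ends 15 cm/s.
x(11) = -7 + Σ Δx = 240.5 cm.

240.5 cm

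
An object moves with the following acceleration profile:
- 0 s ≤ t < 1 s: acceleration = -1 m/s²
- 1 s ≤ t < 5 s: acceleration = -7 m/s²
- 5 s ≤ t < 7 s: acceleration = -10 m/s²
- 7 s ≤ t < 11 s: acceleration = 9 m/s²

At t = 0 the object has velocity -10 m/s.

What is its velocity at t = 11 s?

-23 m/s

Δv equals the area under the a-t graph; then v = v₀ + Δv.
0–1 s: -1 × 1 = -1 m/s
1–5 s: -7 × 4 = -28 m/s
5–7 s: -10 × 2 = -20 m/s
7–11 s: 9 × 4 = 36 m/s
Δv = -13 m/s, so v(11) = -10 + (-13) = -23 m/s.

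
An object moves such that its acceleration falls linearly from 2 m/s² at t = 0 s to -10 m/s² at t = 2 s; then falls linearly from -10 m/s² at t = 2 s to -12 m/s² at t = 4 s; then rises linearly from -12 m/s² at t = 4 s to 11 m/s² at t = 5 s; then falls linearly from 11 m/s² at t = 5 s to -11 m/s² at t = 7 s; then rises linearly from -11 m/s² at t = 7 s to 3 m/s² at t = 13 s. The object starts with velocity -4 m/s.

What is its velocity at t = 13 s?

-58.5 m/s

Δv equals the area under the a-t graph; then v = v₀ + Δv.
0–2 s: ½(2 + -10)(2) = -8 m/s
2–4 s: ½(-10 + -12)(2) = -22 m/s
4–5 s: ½(-12 + 11)(1) = -0.5 m/s
5–7 s: ½(11 + -11)(2) = 0 m/s
7–13 s: ½(-11 + 3)(6) = -24 m/s
Δv = -54.5 m/s, so v(13) = -4 + (-54.5) = -58.5 m/s.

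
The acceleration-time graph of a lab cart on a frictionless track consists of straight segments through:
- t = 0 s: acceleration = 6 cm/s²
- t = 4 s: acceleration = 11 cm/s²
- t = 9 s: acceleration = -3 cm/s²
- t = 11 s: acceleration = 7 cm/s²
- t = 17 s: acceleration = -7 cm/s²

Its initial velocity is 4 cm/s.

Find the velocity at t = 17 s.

Δv equals the area under the a-t graph; then v = v₀ + Δv.
0–4 s: ½(6 + 11)(4) = 34 cm/s
4–9 s: ½(11 + -3)(5) = 20 cm/s
9–11 s: ½(-3 + 7)(2) = 4 cm/s
11–17 s: ½(7 + -7)(6) = 0 cm/s
Δv = 58 cm/s, so v(17) = 4 + (58) = 62 cm/s.

62 cm/s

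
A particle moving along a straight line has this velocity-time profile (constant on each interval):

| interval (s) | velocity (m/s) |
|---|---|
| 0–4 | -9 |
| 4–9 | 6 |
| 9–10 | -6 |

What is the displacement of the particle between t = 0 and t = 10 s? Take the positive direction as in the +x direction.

Displacement is the signed area under the v-t curve.
0–4 s: -9 × 4 = -36 m
4–9 s: 6 × 5 = 30 m
9–10 s: -6 × 1 = -6 m
Net displacement = -12 m

-12 m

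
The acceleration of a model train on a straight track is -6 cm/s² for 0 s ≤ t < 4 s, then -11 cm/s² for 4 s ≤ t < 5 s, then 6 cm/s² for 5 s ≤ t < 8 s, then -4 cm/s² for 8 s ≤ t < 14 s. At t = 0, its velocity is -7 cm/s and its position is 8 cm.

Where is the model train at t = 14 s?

On each constant-a segment, Δv = aΔt and Δx = v₀Δt + ½aΔt²; chain segment to segment.
0–4 s: v starts -7 cm/s; Δx = -7·4 + ½·-6·4² = -76 cm; v ends -31 cm/s.
4–5 s: v starts -31 cm/s; Δx = -31·1 + ½·-11·1² = -36.5 cm; v ends -42 cm/s.
5–8 s: v starts -42 cm/s; Δx = -42·3 + ½·6·3² = -99 cm; v ends -24 cm/s.
8–14 s: v starts -24 cm/s; Δx = -24·6 + ½·-4·6² = -216 cm; v ends -48 cm/s.
x(14) = 8 + Σ Δx = -419.5 cm.

-419.5 cm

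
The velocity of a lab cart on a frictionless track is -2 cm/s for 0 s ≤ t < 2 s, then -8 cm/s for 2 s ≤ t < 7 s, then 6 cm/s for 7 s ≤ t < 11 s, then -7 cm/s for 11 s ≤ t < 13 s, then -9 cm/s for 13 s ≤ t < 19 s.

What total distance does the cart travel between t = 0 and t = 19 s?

Total distance travelled is ∫|v| dt — sum the magnitudes of each area piece.
0–2 s: |-2| × 2 = 4 cm
2–7 s: |-8| × 5 = 40 cm
7–11 s: |6| × 4 = 24 cm
11–13 s: |-7| × 2 = 14 cm
13–19 s: |-9| × 6 = 54 cm
Total distance = 136 cm

136 cm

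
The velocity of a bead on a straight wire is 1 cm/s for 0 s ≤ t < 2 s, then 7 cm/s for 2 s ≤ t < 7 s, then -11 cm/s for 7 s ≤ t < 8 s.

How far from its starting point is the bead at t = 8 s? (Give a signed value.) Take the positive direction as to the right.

Displacement is the signed area under the v-t curve.
0–2 s: 1 × 2 = 2 cm
2–7 s: 7 × 5 = 35 cm
7–8 s: -11 × 1 = -11 cm
Net displacement = 26 cm

26 cm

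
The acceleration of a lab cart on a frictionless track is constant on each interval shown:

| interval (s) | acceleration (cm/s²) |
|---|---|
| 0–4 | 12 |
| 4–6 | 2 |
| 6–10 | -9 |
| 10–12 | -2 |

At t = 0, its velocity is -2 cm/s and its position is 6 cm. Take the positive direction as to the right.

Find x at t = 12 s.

342 cm

On each constant-a segment, Δv = aΔt and Δx = v₀Δt + ½aΔt²; chain segment to segment.
0–4 s: v starts -2 cm/s; Δx = -2·4 + ½·12·4² = 88 cm; v ends 46 cm/s.
4–6 s: v starts 46 cm/s; Δx = 46·2 + ½·2·2² = 96 cm; v ends 50 cm/s.
6–10 s: v starts 50 cm/s; Δx = 50·4 + ½·-9·4² = 128 cm; v ends 14 cm/s.
10–12 s: v starts 14 cm/s; Δx = 14·2 + ½·-2·2² = 24 cm; v ends 10 cm/s.
x(12) = 6 + Σ Δx = 342 cm.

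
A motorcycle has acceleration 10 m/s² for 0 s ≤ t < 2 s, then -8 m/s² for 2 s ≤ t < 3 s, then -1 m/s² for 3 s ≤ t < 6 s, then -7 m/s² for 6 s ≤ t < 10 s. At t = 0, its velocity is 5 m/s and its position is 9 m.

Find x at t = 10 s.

106.5 m

On each constant-a segment, Δv = aΔt and Δx = v₀Δt + ½aΔt²; chain segment to segment.
0–2 s: v starts 5 m/s; Δx = 5·2 + ½·10·2² = 30 m; v ends 25 m/s.
2–3 s: v starts 25 m/s; Δx = 25·1 + ½·-8·1² = 21 m; v ends 17 m/s.
3–6 s: v starts 17 m/s; Δx = 17·3 + ½·-1·3² = 46.5 m; v ends 14 m/s.
6–10 s: v starts 14 m/s; Δx = 14·4 + ½·-7·4² = 0 m; v ends -14 m/s.
x(10) = 9 + Σ Δx = 106.5 m.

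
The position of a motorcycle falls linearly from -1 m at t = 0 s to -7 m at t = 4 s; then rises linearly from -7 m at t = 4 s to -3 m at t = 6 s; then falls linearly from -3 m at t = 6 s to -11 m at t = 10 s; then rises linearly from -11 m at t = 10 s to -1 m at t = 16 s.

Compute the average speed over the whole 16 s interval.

Average speed = (total path length)/(elapsed time); on a piecewise-linear x-t graph the path length is Σ|Δx|.
0–4 s: |Δx| = |-7 − -1| = 6 m
4–6 s: |Δx| = |-3 − -7| = 4 m
6–10 s: |Δx| = |-11 − -3| = 8 m
10–16 s: |Δx| = |-1 − -11| = 10 m
Total path = 28 m; average speed = 28/16 = 1.75 m/s.

1.75 m/s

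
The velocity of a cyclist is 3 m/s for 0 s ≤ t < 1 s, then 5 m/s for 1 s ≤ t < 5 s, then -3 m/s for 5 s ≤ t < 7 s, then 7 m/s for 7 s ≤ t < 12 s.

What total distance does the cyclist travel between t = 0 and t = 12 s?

64 m

Distance (not displacement) is the total path length: add the absolute areas under v-t.
0–1 s: |3| × 1 = 3 m
1–5 s: |5| × 4 = 20 m
5–7 s: |-3| × 2 = 6 m
7–12 s: |7| × 5 = 35 m
Total distance = 64 m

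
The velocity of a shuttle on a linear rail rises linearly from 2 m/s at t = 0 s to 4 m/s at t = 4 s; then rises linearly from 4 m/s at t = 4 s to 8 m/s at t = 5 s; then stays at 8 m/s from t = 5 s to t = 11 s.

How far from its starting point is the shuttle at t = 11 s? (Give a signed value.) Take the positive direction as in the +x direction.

Displacement is the signed area under the v-t curve.
0–4 s: ½(2 + 4)(4) = 12 m
4–5 s: ½(4 + 8)(1) = 6 m
5–11 s: 8 × 6 = 48 m
Net displacement = 66 m

66 m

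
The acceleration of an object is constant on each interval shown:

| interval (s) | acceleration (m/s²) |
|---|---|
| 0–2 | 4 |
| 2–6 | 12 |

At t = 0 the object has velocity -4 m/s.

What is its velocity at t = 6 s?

52 m/s

Δv equals the area under the a-t graph; then v = v₀ + Δv.
0–2 s: 4 × 2 = 8 m/s
2–6 s: 12 × 4 = 48 m/s
Δv = 56 m/s, so v(6) = -4 + (56) = 52 m/s.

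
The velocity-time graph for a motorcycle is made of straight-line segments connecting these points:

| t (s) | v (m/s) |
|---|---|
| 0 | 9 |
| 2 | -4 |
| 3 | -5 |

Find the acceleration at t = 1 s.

-6.5 m/s²

Acceleration is the slope of the v-t graph on 0–2 s: (-4 − 9)/(2 − 0) = -6.5 m/s².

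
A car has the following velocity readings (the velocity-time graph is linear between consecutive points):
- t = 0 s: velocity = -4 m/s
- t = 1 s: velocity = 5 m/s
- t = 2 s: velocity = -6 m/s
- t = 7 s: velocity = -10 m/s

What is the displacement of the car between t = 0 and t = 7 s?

-40 m

Net displacement equals the area under the velocity-time graph (areas below the axis count negative).
0–1 s: ½(-4 + 5)(1) = 0.5 m
1–2 s: ½(5 + -6)(1) = -0.5 m
2–7 s: ½(-6 + -10)(5) = -40 m
Net displacement = -40 m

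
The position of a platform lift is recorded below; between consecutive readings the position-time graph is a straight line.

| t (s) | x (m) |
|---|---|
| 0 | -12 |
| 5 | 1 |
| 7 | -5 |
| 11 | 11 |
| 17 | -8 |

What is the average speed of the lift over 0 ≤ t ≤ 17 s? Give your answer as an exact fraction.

54/17 m/s

Average speed = (total path length)/(elapsed time); on a piecewise-linear x-t graph the path length is Σ|Δx|.
0–5 s: |Δx| = |1 − -12| = 13 m
5–7 s: |Δx| = |-5 − 1| = 6 m
7–11 s: |Δx| = |11 − -5| = 16 m
11–17 s: |Δx| = |-8 − 11| = 19 m
Total path = 54 m; average speed = 54/17 = 54/17 m/s.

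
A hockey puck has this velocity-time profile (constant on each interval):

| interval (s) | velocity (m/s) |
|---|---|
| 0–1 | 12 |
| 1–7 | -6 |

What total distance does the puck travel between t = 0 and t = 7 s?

48 m

Distance (not displacement) is the total path length: add the absolute areas under v-t.
0–1 s: |12| × 1 = 12 m
1–7 s: |-6| × 6 = 36 m
Total distance = 48 m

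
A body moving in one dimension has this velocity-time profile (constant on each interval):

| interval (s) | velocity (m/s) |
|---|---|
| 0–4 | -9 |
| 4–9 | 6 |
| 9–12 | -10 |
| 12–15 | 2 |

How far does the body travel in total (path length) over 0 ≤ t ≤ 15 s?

102 m

Distance (not displacement) is the total path length: add the absolute areas under v-t.
0–4 s: |-9| × 4 = 36 m
4–9 s: |6| × 5 = 30 m
9–12 s: |-10| × 3 = 30 m
12–15 s: |2| × 3 = 6 m
Total distance = 102 m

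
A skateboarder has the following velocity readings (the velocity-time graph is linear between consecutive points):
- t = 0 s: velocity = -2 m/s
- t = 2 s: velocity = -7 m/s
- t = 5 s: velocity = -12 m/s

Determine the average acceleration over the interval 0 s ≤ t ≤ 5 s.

Average acceleration = Δv/Δt = (-12 − -2)/(5 − 0) = -2 m/s².

-2 m/s²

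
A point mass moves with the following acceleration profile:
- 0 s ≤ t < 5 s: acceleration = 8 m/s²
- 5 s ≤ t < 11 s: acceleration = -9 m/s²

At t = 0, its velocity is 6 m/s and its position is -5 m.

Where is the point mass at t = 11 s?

On each constant-a segment, Δv = aΔt and Δx = v₀Δt + ½aΔt²; chain segment to segment.
0–5 s: v starts 6 m/s; Δx = 6·5 + ½·8·5² = 130 m; v ends 46 m/s.
5–11 s: v starts 46 m/s; Δx = 46·6 + ½·-9·6² = 114 m; v ends -8 m/s.
x(11) = -5 + Σ Δx = 239 m.

239 m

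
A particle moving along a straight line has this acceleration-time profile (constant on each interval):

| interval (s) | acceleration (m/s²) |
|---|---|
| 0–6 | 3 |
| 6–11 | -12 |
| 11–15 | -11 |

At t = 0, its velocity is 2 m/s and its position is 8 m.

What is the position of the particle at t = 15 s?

-224 m

On each constant-a segment, Δv = aΔt and Δx = v₀Δt + ½aΔt²; chain segment to segment.
0–6 s: v starts 2 m/s; Δx = 2·6 + ½·3·6² = 66 m; v ends 20 m/s.
6–11 s: v starts 20 m/s; Δx = 20·5 + ½·-12·5² = -50 m; v ends -40 m/s.
11–15 s: v starts -40 m/s; Δx = -40·4 + ½·-11·4² = -248 m; v ends -84 m/s.
x(15) = 8 + Σ Δx = -224 m.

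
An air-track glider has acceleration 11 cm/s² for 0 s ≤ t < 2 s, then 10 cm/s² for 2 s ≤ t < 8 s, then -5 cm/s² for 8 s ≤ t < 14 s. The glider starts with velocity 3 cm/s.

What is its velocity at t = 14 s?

Δv equals the area under the a-t graph; then v = v₀ + Δv.
0–2 s: 11 × 2 = 22 cm/s
2–8 s: 10 × 6 = 60 cm/s
8–14 s: -5 × 6 = -30 cm/s
Δv = 52 cm/s, so v(14) = 3 + (52) = 55 cm/s.

55 cm/s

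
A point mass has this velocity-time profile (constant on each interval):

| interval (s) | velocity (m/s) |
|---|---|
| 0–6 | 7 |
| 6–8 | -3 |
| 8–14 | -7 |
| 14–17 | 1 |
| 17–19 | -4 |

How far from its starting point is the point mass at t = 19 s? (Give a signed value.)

-11 m

Displacement is the signed area under the v-t curve.
0–6 s: 7 × 6 = 42 m
6–8 s: -3 × 2 = -6 m
8–14 s: -7 × 6 = -42 m
14–17 s: 1 × 3 = 3 m
17–19 s: -4 × 2 = -8 m
Net displacement = -11 m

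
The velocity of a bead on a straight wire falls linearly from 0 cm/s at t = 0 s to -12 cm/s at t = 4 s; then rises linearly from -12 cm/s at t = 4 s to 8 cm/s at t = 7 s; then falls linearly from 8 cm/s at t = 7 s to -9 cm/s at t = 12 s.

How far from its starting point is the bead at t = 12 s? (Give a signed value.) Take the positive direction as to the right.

Displacement is the signed area under the v-t curve.
0–4 s: ½(0 + -12)(4) = -24 cm
4–7 s: ½(-12 + 8)(3) = -6 cm
7–12 s: ½(8 + -9)(5) = -2.5 cm
Net displacement = -32.5 cm

-32.5 cm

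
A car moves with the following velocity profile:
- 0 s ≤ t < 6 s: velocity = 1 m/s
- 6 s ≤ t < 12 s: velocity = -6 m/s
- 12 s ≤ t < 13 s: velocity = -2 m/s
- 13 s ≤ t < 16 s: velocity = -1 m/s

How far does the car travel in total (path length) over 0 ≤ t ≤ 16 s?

47 m

Distance (not displacement) is the total path length: add the absolute areas under v-t.
0–6 s: |1| × 6 = 6 m
6–12 s: |-6| × 6 = 36 m
12–13 s: |-2| × 1 = 2 m
13–16 s: |-1| × 3 = 3 m
Total distance = 47 m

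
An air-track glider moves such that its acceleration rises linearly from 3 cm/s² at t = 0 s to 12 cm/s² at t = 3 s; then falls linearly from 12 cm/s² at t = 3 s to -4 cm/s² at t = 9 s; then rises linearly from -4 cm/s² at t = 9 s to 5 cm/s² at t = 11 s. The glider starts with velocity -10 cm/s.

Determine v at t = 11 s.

37.5 cm/s

Δv equals the area under the a-t graph; then v = v₀ + Δv.
0–3 s: ½(3 + 12)(3) = 22.5 cm/s
3–9 s: ½(12 + -4)(6) = 24 cm/s
9–11 s: ½(-4 + 5)(2) = 1 cm/s
Δv = 47.5 cm/s, so v(11) = -10 + (47.5) = 37.5 cm/s.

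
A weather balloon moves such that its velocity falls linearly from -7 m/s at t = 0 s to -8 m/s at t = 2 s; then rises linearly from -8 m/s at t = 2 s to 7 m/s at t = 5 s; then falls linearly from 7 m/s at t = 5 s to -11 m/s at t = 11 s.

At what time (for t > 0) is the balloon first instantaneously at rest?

v changes sign on 2–5 s (from -8 to 7); the graph is linear there, so v = 0 at t = 2 + (8)·(5 − 2)/(7 − -8) = 3.6 s.

t = 3.6 s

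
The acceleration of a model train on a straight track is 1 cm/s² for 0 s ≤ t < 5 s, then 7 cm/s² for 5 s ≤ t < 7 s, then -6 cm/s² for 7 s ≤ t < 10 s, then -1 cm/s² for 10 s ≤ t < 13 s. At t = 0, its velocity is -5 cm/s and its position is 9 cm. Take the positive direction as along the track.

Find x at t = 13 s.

9 cm

On each constant-a segment, Δv = aΔt and Δx = v₀Δt + ½aΔt²; chain segment to segment.
0–5 s: v starts -5 cm/s; Δx = -5·5 + ½·1·5² = -12.5 cm; v ends 0 cm/s.
5–7 s: v starts 0 cm/s; Δx = 0·2 + ½·7·2² = 14 cm; v ends 14 cm/s.
7–10 s: v starts 14 cm/s; Δx = 14·3 + ½·-6·3² = 15 cm; v ends -4 cm/s.
10–13 s: v starts -4 cm/s; Δx = -4·3 + ½·-1·3² = -16.5 cm; v ends -7 cm/s.
x(13) = 9 + Σ Δx = 9 cm.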